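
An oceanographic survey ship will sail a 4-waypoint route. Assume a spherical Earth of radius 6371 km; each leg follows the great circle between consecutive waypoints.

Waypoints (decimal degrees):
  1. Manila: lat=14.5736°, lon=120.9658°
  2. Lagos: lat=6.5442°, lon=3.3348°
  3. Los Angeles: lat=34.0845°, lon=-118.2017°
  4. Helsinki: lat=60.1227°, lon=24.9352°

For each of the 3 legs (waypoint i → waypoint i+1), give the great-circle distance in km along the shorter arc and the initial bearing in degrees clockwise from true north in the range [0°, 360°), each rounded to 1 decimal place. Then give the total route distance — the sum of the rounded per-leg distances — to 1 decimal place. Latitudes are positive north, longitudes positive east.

Leg 1: φ1=0.2543573, φ2=0.1142178, Δφ=-0.1401395, Δλ=-2.0530483 rad; a=sin²(Δφ/2)+cosφ1·cosφ2·sin²(Δλ/2)=0.7086257548; c=2·atan2(√a, √(1-a))=2.001215203; dist=6371·c=12749.742 ≈ 12749.7 km; running total=12749.7 km
Leg 1 bearing: y=sinΔλ·cosφ2=-0.88018012, x=cosφ1·sinφ2-sinφ1·cosφ2·cosΔλ=0.22623911; θ=atan2(y, x)=-75.5849° <0 so +360° → 284.4151° ≈ 284.4°
Leg 2: φ1=0.1142178, φ2=0.5948867, Δφ=0.4806689, Δλ=-2.1212121 rad; a=sin²(Δφ/2)+cosφ1·cosφ2·sin²(Δλ/2)=0.6832482382; c=2·atan2(√a, √(1-a))=1.946037010; dist=6371·c=12398.202 ≈ 12398.2 km; running total=25147.9 km
Leg 2 bearing: y=sinΔλ·cosφ2=-0.70589097, x=cosφ1·sinφ2-sinφ1·cosφ2·cosΔλ=0.60613387; θ=atan2(y, x)=-49.3480° <0 so +360° → 310.6520° ≈ 310.7°
Leg 3: φ1=0.5948867, φ2=1.0493391, Δφ=0.4544523, Δλ=2.4982102 rad; a=sin²(Δφ/2)+cosφ1·cosφ2·sin²(Δλ/2)=0.4220760190; c=2·atan2(√a, √(1-a))=1.414310480; dist=6371·c=9010.572 ≈ 9010.6 km; running total=34158.5 km
Leg 3 bearing: y=sinΔλ·cosφ2=0.29883926, x=cosφ1·sinφ2-sinφ1·cosφ2·cosΔλ=0.94149164; θ=atan2(y, x)=17.6100° ≈ 17.6°

Leg 1: dist=12749.7 km, bearing=284.4°
Leg 2: dist=12398.2 km, bearing=310.7°
Leg 3: dist=9010.6 km, bearing=17.6°
Total: 34158.5 km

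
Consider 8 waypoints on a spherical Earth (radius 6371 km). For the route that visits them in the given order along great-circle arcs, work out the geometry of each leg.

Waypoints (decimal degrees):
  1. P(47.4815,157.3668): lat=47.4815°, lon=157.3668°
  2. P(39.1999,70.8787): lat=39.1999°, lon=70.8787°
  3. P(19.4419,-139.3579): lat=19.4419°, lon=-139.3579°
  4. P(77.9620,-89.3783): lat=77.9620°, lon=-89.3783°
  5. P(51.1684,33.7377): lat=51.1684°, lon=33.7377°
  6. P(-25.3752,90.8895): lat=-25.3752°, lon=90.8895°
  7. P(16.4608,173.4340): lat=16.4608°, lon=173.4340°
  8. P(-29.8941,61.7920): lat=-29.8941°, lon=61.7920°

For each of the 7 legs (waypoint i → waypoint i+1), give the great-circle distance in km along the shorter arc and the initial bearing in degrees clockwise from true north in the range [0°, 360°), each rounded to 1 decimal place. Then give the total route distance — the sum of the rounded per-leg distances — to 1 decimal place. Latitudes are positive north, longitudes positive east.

Leg 1: dist=6687.0 km, bearing=296.9°
Leg 2: dist=12775.8 km, bearing=31.6°
Leg 3: dist=7019.5 km, bearing=10.3°
Leg 4: dist=5152.4 km, bearing=46.6°
Leg 5: dist=10176.6 km, bearing=130.6°
Leg 6: dist=10064.9 km, bearing=72.0°
Leg 7: dist=12966.0 km, bearing=244.3°
Total: 64842.2 km

Leg 1: φ1=0.8287085, φ2=0.6841673, Δφ=-0.1445412, Δλ=-1.5095021 rad; a=sin²(Δφ/2)+cosφ1·cosφ2·sin²(Δλ/2)=0.2510382399; c=2·atan2(√a, √(1-a))=1.049593609; dist=6371·c=6686.961 ≈ 6687.0 km; running total=6687.0 km
Leg 1 bearing: y=sinΔλ·cosφ2=-0.77349032, x=cosφ1·sinφ2-sinφ1·cosφ2·cosΔλ=0.39215417; θ=atan2(y, x)=-63.1153° <0 so +360° → 296.8847° ≈ 296.9°
Leg 2: φ1=0.6841673, φ2=0.3393252, Δφ=-0.3448422, Δλ=-3.6693209 rad; a=sin²(Δφ/2)+cosφ1·cosφ2·sin²(Δλ/2)=0.7104848001; c=2·atan2(√a, √(1-a))=2.005310313; dist=6371·c=12775.832 ≈ 12775.8 km; running total=19462.8 km
Leg 2 bearing: y=sinΔλ·cosφ2=0.47485801, x=cosφ1·sinφ2-sinφ1·cosφ2·cosΔλ=0.77284828; θ=atan2(y, x)=31.5676° ≈ 31.6°
Leg 3: φ1=0.3393252, φ2=1.3606936, Δφ=1.0213684, Δλ=0.8723086 rad; a=sin²(Δφ/2)+cosφ1·cosφ2·sin²(Δλ/2)=0.2739996269; c=2·atan2(√a, √(1-a))=1.101789314; dist=6371·c=7019.500 ≈ 7019.5 km; running total=26482.3 km
Leg 3 bearing: y=sinΔλ·cosφ2=0.15971878, x=cosφ1·sinφ2-sinφ1·cosφ2·cosΔλ=0.87760198; θ=atan2(y, x)=10.3146° ≈ 10.3°
Leg 4: φ1=1.3606936, φ2=0.8930571, Δφ=-0.4676365, Δλ=2.1487796 rad; a=sin²(Δφ/2)+cosφ1·cosφ2·sin²(Δλ/2)=0.1547924474; c=2·atan2(√a, √(1-a))=0.808733616; dist=6371·c=5152.442 ≈ 5152.4 km; running total=31634.7 km
Leg 4 bearing: y=sinΔλ·cosφ2=0.52518209, x=cosφ1·sinφ2-sinφ1·cosφ2·cosΔλ=0.49750453; θ=atan2(y, x)=46.5503° ≈ 46.6°
Leg 5: φ1=0.8930571, φ2=-0.4428808, Δφ=-1.3359378, Δλ=0.9974871 rad; a=sin²(Δφ/2)+cosφ1·cosφ2·sin²(Δλ/2)=0.5132669000; c=2·atan2(√a, √(1-a))=1.597333241; dist=6371·c=10176.610 ≈ 10176.6 km; running total=41811.3 km
Leg 5 bearing: y=sinΔλ·cosφ2=0.75905745, x=cosφ1·sinφ2-sinφ1·cosφ2·cosΔλ=-0.65048270; θ=atan2(y, x)=130.5953° ≈ 130.6°
Leg 6: φ1=-0.4428808, φ2=0.2872952, Δφ=0.7301759, Δλ=1.4406733 rad; a=sin²(Δφ/2)+cosφ1·cosφ2·sin²(Δλ/2)=0.5044998452; c=2·atan2(√a, √(1-a))=1.579796139; dist=6371·c=10064.881 ≈ 10064.9 km; running total=51876.2 km
Leg 6 bearing: y=sinΔλ·cosφ2=0.95090626, x=cosφ1·sinφ2-sinφ1·cosφ2·cosΔλ=0.30934816; θ=atan2(y, x)=71.9793° ≈ 72.0°
Leg 7: φ1=0.2872952, φ2=-0.5217505, Δφ=-0.8090456, Δλ=-1.9485205 rad; a=sin²(Δφ/2)+cosφ1·cosφ2·sin²(Δλ/2)=0.7239283783; c=2·atan2(√a, √(1-a))=2.035163141; dist=6371·c=12966.024 ≈ 12966.0 km; running total=64842.2 km
Leg 7 bearing: y=sinΔλ·cosφ2=-0.80583377, x=cosφ1·sinφ2-sinφ1·cosφ2·cosΔλ=-0.38737095; θ=atan2(y, x)=-115.6740° <0 so +360° → 244.3260° ≈ 244.3°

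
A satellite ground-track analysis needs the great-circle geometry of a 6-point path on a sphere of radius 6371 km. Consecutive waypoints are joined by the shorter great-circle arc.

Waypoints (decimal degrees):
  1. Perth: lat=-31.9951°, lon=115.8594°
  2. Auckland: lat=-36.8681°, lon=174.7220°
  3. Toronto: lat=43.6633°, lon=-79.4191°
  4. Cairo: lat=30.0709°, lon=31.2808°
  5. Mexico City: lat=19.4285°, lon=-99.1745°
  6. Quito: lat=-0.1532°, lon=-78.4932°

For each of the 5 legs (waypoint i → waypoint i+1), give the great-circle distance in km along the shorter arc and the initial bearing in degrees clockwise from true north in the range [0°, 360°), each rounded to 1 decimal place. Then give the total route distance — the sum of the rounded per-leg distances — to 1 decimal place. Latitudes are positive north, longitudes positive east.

Leg 1: φ1=-0.5584198, φ2=-0.6434697, Δφ=-0.0850499, Δλ=1.0273462 rad; a=sin²(Δφ/2)+cosφ1·cosφ2·sin²(Δλ/2)=0.1656315227; c=2·atan2(√a, √(1-a))=0.838287626; dist=6371·c=5340.730 ≈ 5340.7 km; running total=5340.7 km
Leg 1 bearing: y=sinΔλ·cosφ2=0.68475990, x=cosφ1·sinφ2-sinφ1·cosφ2·cosΔλ=-0.28964593; θ=atan2(y, x)=112.9278° ≈ 112.9°
Leg 2: φ1=-0.6434697, φ2=0.7620683, Δφ=1.4055381, Δλ=-4.4355990 rad; a=sin²(Δφ/2)+cosφ1·cosφ2·sin²(Δλ/2)=0.7861931864; c=2·atan2(√a, √(1-a))=2.180209503; dist=6371·c=13890.115 ≈ 13890.1 km; running total=19230.8 km
Leg 2 bearing: y=sinΔλ·cosφ2=0.69587482, x=cosφ1·sinφ2-sinφ1·cosφ2·cosΔλ=0.43374195; θ=atan2(y, x)=58.0645° ≈ 58.1°
Leg 3: φ1=0.7620683, φ2=0.5248362, Δφ=-0.2372321, Δλ=1.9320777 rad; a=sin²(Δφ/2)+cosφ1·cosφ2·sin²(Δλ/2)=0.4376701002; c=2·atan2(√a, √(1-a))=1.445811378; dist=6371·c=9211.264 ≈ 9211.3 km; running total=28442.1 km
Leg 3 bearing: y=sinΔλ·cosφ2=0.80953943, x=cosφ1·sinφ2-sinφ1·cosφ2·cosΔλ=0.57367747; θ=atan2(y, x)=54.6768° ≈ 54.7°
Leg 4: φ1=0.5248362, φ2=0.3390913, Δφ=-0.1857449, Δλ=-2.2768745 rad; a=sin²(Δφ/2)+cosφ1·cosφ2·sin²(Δλ/2)=0.6814383045; c=2·atan2(√a, √(1-a))=1.942149401; dist=6371·c=12373.434 ≈ 12373.4 km; running total=40815.5 km
Leg 4 bearing: y=sinΔλ·cosφ2=-0.71758402, x=cosφ1·sinφ2-sinφ1·cosφ2·cosΔλ=0.59446930; θ=atan2(y, x)=-50.3606° <0 so +360° → 309.6394° ≈ 309.6°
Leg 5: φ1=0.3390913, φ2=-0.0026738, Δφ=-0.3417651, Δλ=0.3609568 rad; a=sin²(Δφ/2)+cosφ1·cosφ2·sin²(Δλ/2)=0.0593032329; c=2·atan2(√a, √(1-a))=0.491992186; dist=6371·c=3134.482 ≈ 3134.5 km; running total=43950.0 km
Leg 5 bearing: y=sinΔλ·cosφ2=0.35316826, x=cosφ1·sinφ2-sinφ1·cosφ2·cosΔλ=-0.31371583; θ=atan2(y, x)=131.6144° ≈ 131.6°

Leg 1: dist=5340.7 km, bearing=112.9°
Leg 2: dist=13890.1 km, bearing=58.1°
Leg 3: dist=9211.3 km, bearing=54.7°
Leg 4: dist=12373.4 km, bearing=309.6°
Leg 5: dist=3134.5 km, bearing=131.6°
Total: 43950.0 km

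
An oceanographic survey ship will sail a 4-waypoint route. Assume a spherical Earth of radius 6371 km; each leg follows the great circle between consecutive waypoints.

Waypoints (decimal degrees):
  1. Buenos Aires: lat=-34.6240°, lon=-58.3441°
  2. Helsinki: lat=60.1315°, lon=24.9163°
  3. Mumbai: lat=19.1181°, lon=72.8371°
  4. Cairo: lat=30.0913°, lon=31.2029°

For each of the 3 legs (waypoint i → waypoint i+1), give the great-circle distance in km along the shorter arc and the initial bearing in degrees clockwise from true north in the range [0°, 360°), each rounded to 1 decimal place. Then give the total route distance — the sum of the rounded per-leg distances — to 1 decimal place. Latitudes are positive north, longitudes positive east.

Leg 1: φ1=-0.6043028, φ2=1.0494927, Δφ=1.6537955, Δλ=1.4531681 rad; a=sin²(Δφ/2)+cosφ1·cosφ2·sin²(Δλ/2)=0.7223109855; c=2·atan2(√a, √(1-a))=2.031548503; dist=6371·c=12942.996 ≈ 12943.0 km; running total=12943.0 km
Leg 1 bearing: y=sinΔλ·cosφ2=0.49456969, x=cosφ1·sinφ2-sinφ1·cosφ2·cosΔλ=0.74680126; θ=atan2(y, x)=33.5145° ≈ 33.5°
Leg 2: φ1=1.0494927, φ2=0.3336738, Δφ=-0.7158189, Δλ=0.8363757 rad; a=sin²(Δφ/2)+cosφ1·cosφ2·sin²(Δλ/2)=0.2003246283; c=2·atan2(√a, √(1-a))=0.928106542; dist=6371·c=5912.967 ≈ 5913.0 km; running total=18856.0 km
Leg 2 bearing: y=sinΔλ·cosφ2=0.70128245, x=cosφ1·sinφ2-sinφ1·cosφ2·cosΔλ=-0.38598137; θ=atan2(y, x)=118.8281° ≈ 118.8°
Leg 3: φ1=0.3336738, φ2=0.5251923, Δφ=0.1915185, Δλ=-0.7266539 rad; a=sin²(Δφ/2)+cosφ1·cosφ2·sin²(Δλ/2)=0.1123922128; c=2·atan2(√a, √(1-a))=0.683740041; dist=6371·c=4356.108 ≈ 4356.1 km; running total=23212.1 km
Leg 3 bearing: y=sinΔλ·cosφ2=-0.57483336, x=cosφ1·sinφ2-sinφ1·cosφ2·cosΔλ=0.26193018; θ=atan2(y, x)=-65.5030° <0 so +360° → 294.4970° ≈ 294.5°

Leg 1: dist=12943.0 km, bearing=33.5°
Leg 2: dist=5913.0 km, bearing=118.8°
Leg 3: dist=4356.1 km, bearing=294.5°
Total: 23212.1 km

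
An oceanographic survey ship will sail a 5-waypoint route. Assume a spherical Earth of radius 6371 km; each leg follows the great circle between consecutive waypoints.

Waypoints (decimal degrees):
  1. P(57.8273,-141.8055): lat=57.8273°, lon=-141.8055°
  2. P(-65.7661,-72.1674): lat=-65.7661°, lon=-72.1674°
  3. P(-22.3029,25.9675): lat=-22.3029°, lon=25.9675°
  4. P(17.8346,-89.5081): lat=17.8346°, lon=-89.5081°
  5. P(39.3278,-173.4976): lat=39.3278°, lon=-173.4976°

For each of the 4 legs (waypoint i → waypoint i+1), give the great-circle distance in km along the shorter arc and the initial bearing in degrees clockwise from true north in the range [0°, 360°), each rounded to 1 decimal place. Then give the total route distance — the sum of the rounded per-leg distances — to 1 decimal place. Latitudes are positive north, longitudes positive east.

Leg 1: φ1=1.0092768, φ2=-1.1478350, Δφ=-2.1571118, Δλ=1.2154141 rad; a=sin²(Δφ/2)+cosφ1·cosφ2·sin²(Δλ/2)=0.8479040568; c=2·atan2(√a, √(1-a))=2.340340765; dist=6371·c=14910.311 ≈ 14910.3 km; running total=14910.3 km
Leg 1 bearing: y=sinΔλ·cosφ2=0.38481429, x=cosφ1·sinφ2-sinφ1·cosφ2·cosΔλ=-0.60643964; θ=atan2(y, x)=147.6030° ≈ 147.6°
Leg 2: φ1=-1.1478350, φ2=-0.3892590, Δφ=0.7585759, Δλ=1.7127771 rad; a=sin²(Δφ/2)+cosφ1·cosφ2·sin²(Δλ/2)=0.3538384506; c=2·atan2(√a, √(1-a))=1.274141180; dist=6371·c=8117.553 ≈ 8117.6 km; running total=23027.9 km
Leg 2 bearing: y=sinΔλ·cosφ2=0.91588092, x=cosφ1·sinφ2-sinφ1·cosφ2·cosΔλ=-0.27515332; θ=atan2(y, x)=106.7216° ≈ 106.7°
Leg 3: φ1=-0.3892590, φ2=0.3112725, Δφ=0.7005315, Δλ=-2.0154294 rad; a=sin²(Δφ/2)+cosφ1·cosφ2·sin²(Δλ/2)=0.7475279961; c=2·atan2(√a, √(1-a))=2.088695600; dist=6371·c=13307.080 ≈ 13307.1 km; running total=36335.0 km
Leg 3 bearing: y=sinΔλ·cosφ2=-0.85938565, x=cosφ1·sinφ2-sinφ1·cosφ2·cosΔλ=0.12796823; θ=atan2(y, x)=-81.5305° <0 so +360° → 278.4695° ≈ 278.5°
Leg 4: φ1=0.3112725, φ2=0.6863996, Δφ=0.3751271, Δλ=-1.4658933 rad; a=sin²(Δφ/2)+cosφ1·cosφ2·sin²(Δλ/2)=0.3643972509; c=2·atan2(√a, √(1-a))=1.296151078; dist=6371·c=8257.779 ≈ 8257.8 km; running total=44592.8 km
Leg 4 bearing: y=sinΔλ·cosφ2=-0.76928048, x=cosφ1·sinφ2-sinφ1·cosφ2·cosΔλ=0.57849384; θ=atan2(y, x)=-53.0571° <0 so +360° → 306.9429° ≈ 306.9°

Leg 1: dist=14910.3 km, bearing=147.6°
Leg 2: dist=8117.6 km, bearing=106.7°
Leg 3: dist=13307.1 km, bearing=278.5°
Leg 4: dist=8257.8 km, bearing=306.9°
Total: 44592.8 km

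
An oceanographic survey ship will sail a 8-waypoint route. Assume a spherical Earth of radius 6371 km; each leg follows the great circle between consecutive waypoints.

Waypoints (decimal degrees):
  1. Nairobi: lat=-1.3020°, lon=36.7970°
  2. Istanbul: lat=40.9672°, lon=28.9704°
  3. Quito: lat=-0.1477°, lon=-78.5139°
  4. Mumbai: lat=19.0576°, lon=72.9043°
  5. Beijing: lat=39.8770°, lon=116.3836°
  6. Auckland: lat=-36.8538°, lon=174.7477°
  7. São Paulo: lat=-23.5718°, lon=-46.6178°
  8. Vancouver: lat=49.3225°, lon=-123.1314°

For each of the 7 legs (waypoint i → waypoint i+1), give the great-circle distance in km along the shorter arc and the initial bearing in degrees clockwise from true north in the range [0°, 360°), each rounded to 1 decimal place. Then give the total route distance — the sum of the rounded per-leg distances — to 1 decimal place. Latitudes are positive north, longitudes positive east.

Leg 1: φ1=-0.0227242, φ2=0.7150125, Δφ=0.7377367, Δλ=-0.1365999 rad; a=sin²(Δφ/2)+cosφ1·cosφ2·sin²(Δλ/2)=0.1335196169; c=2·atan2(√a, √(1-a))=0.748132186; dist=6371·c=4766.350 ≈ 4766.4 km; running total=4766.4 km
Leg 1 bearing: y=sinΔλ·cosφ2=-0.10282410, x=cosφ1·sinφ2-sinφ1·cosφ2·cosΔλ=0.67245499; θ=atan2(y, x)=-8.6937° <0 so +360° → 351.3063° ≈ 351.3°
Leg 2: φ1=0.7150125, φ2=-0.0025779, Δφ=-0.7175904, Δλ=-1.8759549 rad; a=sin²(Δφ/2)+cosφ1·cosφ2·sin²(Δλ/2)=0.6142752311; c=2·atan2(√a, √(1-a))=1.801384802; dist=6371·c=11476.623 ≈ 11476.6 km; running total=16243.0 km
Leg 2 bearing: y=sinΔλ·cosφ2=-0.95379614, x=cosφ1·sinφ2-sinφ1·cosφ2·cosΔλ=0.19503231; θ=atan2(y, x)=-78.4435° <0 so +360° → 281.5565° ≈ 281.6°
Leg 3: φ1=-0.0025779, φ2=0.3326179, Δφ=0.3351957, Δλ=2.6427461 rad; a=sin²(Δφ/2)+cosφ1·cosφ2·sin²(Δλ/2)=0.9154220349; c=2·atan2(√a, √(1-a))=2.551419031; dist=6371·c=16255.091 ≈ 16255.1 km; running total=32498.1 km
Leg 3 bearing: y=sinΔλ·cosφ2=0.45219151, x=cosφ1·sinφ2-sinφ1·cosφ2·cosΔλ=0.32437782; θ=atan2(y, x)=54.3464° ≈ 54.3°
Leg 4: φ1=0.3326179, φ2=0.6959849, Δφ=0.3633671, Δλ=0.7588569 rad; a=sin²(Δφ/2)+cosφ1·cosφ2·sin²(Δλ/2)=0.1321584574; c=2·atan2(√a, √(1-a))=0.744121695; dist=6371·c=4740.799 ≈ 4740.8 km; running total=37238.9 km
Leg 4 bearing: y=sinΔλ·cosφ2=0.52805770, x=cosφ1·sinφ2-sinφ1·cosφ2·cosΔλ=0.42417622; θ=atan2(y, x)=51.2259° ≈ 51.2°
Leg 5: φ1=0.6959849, φ2=-0.6432202, Δφ=-1.3392051, Δλ=1.0186457 rad; a=sin²(Δφ/2)+cosφ1·cosφ2·sin²(Δλ/2)=0.5312252680; c=2·atan2(√a, √(1-a))=1.633287528; dist=6371·c=10405.675 ≈ 10405.7 km; running total=47644.6 km
Leg 5 bearing: y=sinΔλ·cosφ2=0.68126226, x=cosφ1·sinφ2-sinφ1·cosφ2·cosΔλ=-0.72937073; θ=atan2(y, x)=136.9533° ≈ 137.0°
Leg 6: φ1=-0.6432202, φ2=-0.4114055, Δφ=0.2318146, Δλ=-3.8635568 rad; a=sin²(Δφ/2)+cosφ1·cosφ2·sin²(Δλ/2)=0.6552880857; c=2·atan2(√a, √(1-a))=1.886595446; dist=6371·c=12019.500 ≈ 12019.5 km; running total=59664.1 km
Leg 6 bearing: y=sinΔλ·cosφ2=0.60571769, x=cosφ1·sinφ2-sinφ1·cosφ2·cosΔλ=-0.73256298; θ=atan2(y, x)=140.4144° ≈ 140.4°
Leg 7: φ1=-0.4114055, φ2=0.8608400, Δφ=1.2722455, Δλ=-1.3354142 rad; a=sin²(Δφ/2)+cosφ1·cosφ2·sin²(Δλ/2)=0.5819765417; c=2·atan2(√a, √(1-a))=1.735492967; dist=6371·c=11056.826 ≈ 11056.8 km; running total=70720.9 km
Leg 7 bearing: y=sinΔλ·cosφ2=-0.63382743, x=cosφ1·sinφ2-sinφ1·cosφ2·cosΔλ=0.75589826; θ=atan2(y, x)=-39.9801° <0 so +360° → 320.0199° ≈ 320.0°

Leg 1: dist=4766.4 km, bearing=351.3°
Leg 2: dist=11476.6 km, bearing=281.6°
Leg 3: dist=16255.1 km, bearing=54.3°
Leg 4: dist=4740.8 km, bearing=51.2°
Leg 5: dist=10405.7 km, bearing=137.0°
Leg 6: dist=12019.5 km, bearing=140.4°
Leg 7: dist=11056.8 km, bearing=320.0°
Total: 70720.9 km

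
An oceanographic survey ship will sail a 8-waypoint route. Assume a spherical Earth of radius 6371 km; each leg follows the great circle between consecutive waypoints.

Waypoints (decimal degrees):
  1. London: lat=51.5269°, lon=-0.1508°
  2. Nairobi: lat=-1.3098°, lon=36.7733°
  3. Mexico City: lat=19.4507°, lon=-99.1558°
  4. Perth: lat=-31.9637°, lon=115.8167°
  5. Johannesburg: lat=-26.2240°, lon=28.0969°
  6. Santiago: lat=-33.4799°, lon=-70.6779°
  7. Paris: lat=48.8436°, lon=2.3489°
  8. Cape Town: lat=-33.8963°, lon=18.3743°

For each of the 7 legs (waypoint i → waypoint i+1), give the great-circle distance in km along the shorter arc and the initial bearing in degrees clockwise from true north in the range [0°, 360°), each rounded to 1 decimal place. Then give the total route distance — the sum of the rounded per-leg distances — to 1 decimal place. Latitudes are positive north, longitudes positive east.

Leg 1: dist=6822.7 km, bearing=136.8°
Leg 2: dist=14814.3 km, bearing=295.8°
Leg 3: dist=16266.0 km, bearing=241.2°
Leg 4: dist=8304.1 km, bearing=248.3°
Leg 5: dist=9179.4 km, bearing=236.2°
Leg 6: dist=11650.9 km, bearing=40.6°
Leg 7: dist=9336.4 km, bearing=166.7°
Total: 76373.8 km

Leg 1: φ1=0.8993141, φ2=-0.0228603, Δφ=-0.9221744, Δλ=0.6444471 rad; a=sin²(Δφ/2)+cosφ1·cosφ2·sin²(Δλ/2)=0.2603306979; c=2·atan2(√a, √(1-a))=1.070895385; dist=6371·c=6822.674 ≈ 6822.7 km; running total=6822.7 km
Leg 1 bearing: y=sinΔλ·cosφ2=0.60059957, x=cosφ1·sinφ2-sinφ1·cosφ2·cosΔλ=-0.63993332; θ=atan2(y, x)=136.8161° ≈ 136.8°
Leg 2: φ1=-0.0228603, φ2=0.3394788, Δφ=0.3623391, Δλ=-2.3724103 rad; a=sin²(Δφ/2)+cosφ1·cosφ2·sin²(Δλ/2)=0.8424547774; c=2·atan2(√a, √(1-a))=2.325275888; dist=6371·c=14814.333 ≈ 14814.3 km; running total=21637.0 km
Leg 2 bearing: y=sinΔλ·cosφ2=-0.65585192, x=cosφ1·sinφ2-sinφ1·cosφ2·cosΔλ=0.31742269; θ=atan2(y, x)=-64.1737° <0 so +360° → 295.8263° ≈ 295.8°
Leg 3: φ1=0.3394788, φ2=-0.5578718, Δφ=-0.8973506, Δλ=3.7519779 rad; a=sin²(Δφ/2)+cosφ1·cosφ2·sin²(Δλ/2)=0.9158974940; c=2·atan2(√a, √(1-a))=2.553129949; dist=6371·c=16265.991 ≈ 16266.0 km; running total=37903.0 km
Leg 3 bearing: y=sinΔλ·cosφ2=-0.48627927, x=cosφ1·sinφ2-sinφ1·cosφ2·cosΔλ=-0.26767438; θ=atan2(y, x)=-118.8308° <0 so +360° → 241.1692° ≈ 241.2°
Leg 4: φ1=-0.5578718, φ2=-0.4576951, Δφ=0.1001767, Δλ=-1.5309993 rad; a=sin²(Δφ/2)+cosφ1·cosφ2·sin²(Δλ/2)=0.3678979289; c=2·atan2(√a, √(1-a))=1.303417677; dist=6371·c=8304.074 ≈ 8304.1 km; running total=46207.1 km
Leg 4 bearing: y=sinΔλ·cosφ2=-0.89636305, x=cosφ1·sinφ2-sinφ1·cosφ2·cosΔλ=-0.35599079; θ=atan2(y, x)=-111.6605° <0 so +360° → 248.3395° ≈ 248.3°
Leg 5: φ1=-0.4576951, φ2=-0.5843345, Δφ=-0.1266393, Δλ=-1.7239455 rad; a=sin²(Δφ/2)+cosφ1·cosφ2·sin²(Δλ/2)=0.4351909398; c=2·atan2(√a, √(1-a))=1.440812485; dist=6371·c=9179.416 ≈ 9179.4 km; running total=55386.5 km
Leg 5 bearing: y=sinΔλ·cosφ2=-0.82431697, x=cosφ1·sinφ2-sinφ1·cosφ2·cosΔλ=-0.55109044; θ=atan2(y, x)=-123.7644° <0 so +360° → 236.2356° ≈ 236.2°
Leg 6: φ1=-0.5843345, φ2=0.8524816, Δφ=1.4368161, Δλ=1.2745581 rad; a=sin²(Δφ/2)+cosφ1·cosφ2·sin²(Δλ/2)=0.6275491414; c=2·atan2(√a, √(1-a))=1.828745674; dist=6371·c=11650.939 ≈ 11650.9 km; running total=67037.4 km
Leg 6 bearing: y=sinΔλ·cosφ2=0.62945007, x=cosφ1·sinφ2-sinφ1·cosφ2·cosΔλ=0.73397376; θ=atan2(y, x)=40.6161° ≈ 40.6°
Leg 7: φ1=0.8524816, φ2=-0.5916020, Δφ=-1.4440837, Δλ=0.2796960 rad; a=sin²(Δφ/2)+cosφ1·cosφ2·sin²(Δλ/2)=0.4474272437; c=2·atan2(√a, √(1-a))=1.465456103; dist=6371·c=9336.421 ≈ 9336.4 km; running total=76373.8 km
Leg 7 bearing: y=sinΔλ·cosφ2=0.22914601, x=cosφ1·sinφ2-sinφ1·cosφ2·cosΔλ=-0.96769650; θ=atan2(y, x)=166.6780° ≈ 166.7°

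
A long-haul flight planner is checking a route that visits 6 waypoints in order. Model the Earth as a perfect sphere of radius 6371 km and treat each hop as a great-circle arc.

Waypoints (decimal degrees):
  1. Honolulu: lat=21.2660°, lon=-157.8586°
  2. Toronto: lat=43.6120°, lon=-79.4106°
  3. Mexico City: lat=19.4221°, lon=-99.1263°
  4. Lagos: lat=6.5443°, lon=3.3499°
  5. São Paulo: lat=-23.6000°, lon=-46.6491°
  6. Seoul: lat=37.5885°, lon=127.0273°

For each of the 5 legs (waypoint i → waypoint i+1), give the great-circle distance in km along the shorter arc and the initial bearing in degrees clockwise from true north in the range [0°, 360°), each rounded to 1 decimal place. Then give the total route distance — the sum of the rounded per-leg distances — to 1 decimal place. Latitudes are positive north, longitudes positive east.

Leg 1: φ1=0.3711617, φ2=0.7611730, Δφ=0.3900113, Δλ=1.3691759 rad; a=sin²(Δφ/2)+cosφ1·cosφ2·sin²(Δλ/2)=0.3073512180; c=2·atan2(√a, √(1-a))=1.175266066; dist=6371·c=7487.620 ≈ 7487.6 km; running total=7487.6 km
Leg 1 bearing: y=sinΔλ·cosφ2=0.70936105, x=cosφ1·sinφ2-sinφ1·cosφ2·cosΔλ=0.59021410; θ=atan2(y, x)=50.2383° ≈ 50.2°
Leg 2: φ1=0.7611730, φ2=0.3389796, Δφ=-0.4221934, Δλ=-0.3441039 rad; a=sin²(Δφ/2)+cosφ1·cosφ2·sin²(Δλ/2)=0.0639180911; c=2·atan2(√a, √(1-a))=0.511188245; dist=6371·c=3256.780 ≈ 3256.8 km; running total=10744.4 km
Leg 2 bearing: y=sinΔλ·cosφ2=-0.31815596, x=cosφ1·sinφ2-sinφ1·cosφ2·cosΔλ=-0.37162758; θ=atan2(y, x)=-139.4327° <0 so +360° → 220.5673° ≈ 220.6°
Leg 3: φ1=0.3389796, φ2=0.1142196, Δφ=-0.2247600, Δλ=1.7885471 rad; a=sin²(Δφ/2)+cosφ1·cosφ2·sin²(Δλ/2)=0.5822573128; c=2·atan2(√a, √(1-a))=1.736062239; dist=6371·c=11060.453 ≈ 11060.5 km; running total=21804.9 km
Leg 3 bearing: y=sinΔλ·cosφ2=0.97002373, x=cosφ1·sinφ2-sinφ1·cosφ2·cosΔλ=0.17885441; θ=atan2(y, x)=79.5531° ≈ 79.6°
Leg 4: φ1=0.1142196, φ2=-0.4118977, Δφ=-0.5261173, Δλ=-0.8726472 rad; a=sin²(Δφ/2)+cosφ1·cosφ2·sin²(Δλ/2)=0.2302138170; c=2·atan2(√a, √(1-a))=1.000867216; dist=6371·c=6376.525 ≈ 6376.5 km; running total=28181.4 km
Leg 4 bearing: y=sinΔλ·cosφ2=-0.70196430, x=cosφ1·sinφ2-sinφ1·cosφ2·cosΔλ=-0.46487395; θ=atan2(y, x)=-123.5144° <0 so +360° → 236.4856° ≈ 236.5°
Leg 5: φ1=-0.4118977, φ2=0.6560431, Δφ=1.0679408, Δλ=3.0312250 rad; a=sin²(Δφ/2)+cosφ1·cosφ2·sin²(Δλ/2)=0.9829631042; c=2·atan2(√a, √(1-a))=2.879794742; dist=6371·c=18347.172 ≈ 18347.2 km; running total=46528.6 km
Leg 5 bearing: y=sinΔλ·cosφ2=0.08727921, x=cosφ1·sinφ2-sinφ1·cosφ2·cosΔλ=0.24365734; θ=atan2(y, x)=19.7078° ≈ 19.7°

Leg 1: dist=7487.6 km, bearing=50.2°
Leg 2: dist=3256.8 km, bearing=220.6°
Leg 3: dist=11060.5 km, bearing=79.6°
Leg 4: dist=6376.5 km, bearing=236.5°
Leg 5: dist=18347.2 km, bearing=19.7°
Total: 46528.6 km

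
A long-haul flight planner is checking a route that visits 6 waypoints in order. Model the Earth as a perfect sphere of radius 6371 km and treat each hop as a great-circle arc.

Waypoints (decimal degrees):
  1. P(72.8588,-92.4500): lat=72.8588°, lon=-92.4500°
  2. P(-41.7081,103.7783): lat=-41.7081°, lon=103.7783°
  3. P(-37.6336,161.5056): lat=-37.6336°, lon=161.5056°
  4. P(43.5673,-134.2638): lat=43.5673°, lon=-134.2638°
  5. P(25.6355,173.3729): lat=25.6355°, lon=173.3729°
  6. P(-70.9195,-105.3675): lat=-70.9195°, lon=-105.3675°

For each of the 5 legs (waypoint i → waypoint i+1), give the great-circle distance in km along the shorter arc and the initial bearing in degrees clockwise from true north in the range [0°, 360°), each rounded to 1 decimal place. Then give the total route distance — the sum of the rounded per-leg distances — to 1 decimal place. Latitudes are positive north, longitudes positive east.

Leg 1: φ1=1.2716259, φ2=-0.7279437, Δφ=-1.9995696, Δλ=3.4248299 rad; a=sin²(Δφ/2)+cosφ1·cosφ2·sin²(Δλ/2)=0.9235214334; c=2·atan2(√a, √(1-a))=2.581193214; dist=6371·c=16444.782 ≈ 16444.8 km; running total=16444.8 km
Leg 1 bearing: y=sinΔλ·cosφ2=-0.20863325, x=cosφ1·sinφ2-sinφ1·cosφ2·cosΔλ=0.48886660; θ=atan2(y, x)=-23.1113° <0 so +360° → 336.8887° ≈ 336.9°
Leg 2: φ1=-0.7279437, φ2=-0.6568302, Δφ=0.0711134, Δλ=1.0075315 rad; a=sin²(Δφ/2)+cosφ1·cosφ2·sin²(Δλ/2)=0.1390310502; c=2·atan2(√a, √(1-a))=0.764197480; dist=6371·c=4868.702 ≈ 4868.7 km; running total=21313.5 km
Leg 2 bearing: y=sinΔλ·cosφ2=0.66959119, x=cosφ1·sinφ2-sinφ1·cosφ2·cosΔλ=-0.17450874; θ=atan2(y, x)=104.6075° ≈ 104.6°
Leg 3: φ1=-0.6568302, φ2=0.7603928, Δφ=1.4172231, Δλ=-5.1621499 rad; a=sin²(Δφ/2)+cosφ1·cosφ2·sin²(Δλ/2)=0.5856867762; c=2·atan2(√a, √(1-a))=1.743020005; dist=6371·c=11104.780 ≈ 11104.8 km; running total=32418.3 km
Leg 3 bearing: y=sinΔλ·cosφ2=0.65250809, x=cosφ1·sinφ2-sinφ1·cosφ2·cosΔλ=0.73814924; θ=atan2(y, x)=41.4760° ≈ 41.5°
Leg 4: φ1=0.7603928, φ2=0.4474239, Δφ=-0.3129690, Δλ=5.3692733 rad; a=sin²(Δφ/2)+cosφ1·cosφ2·sin²(Δλ/2)=0.1514573178; c=2·atan2(√a, √(1-a))=0.799472016; dist=6371·c=5093.436 ≈ 5093.4 km; running total=37511.7 km
Leg 4 bearing: y=sinΔλ·cosφ2=-0.71394783, x=cosφ1·sinφ2-sinφ1·cosφ2·cosΔλ=-0.06595827; θ=atan2(y, x)=-95.2783° <0 so +360° → 264.7217° ≈ 264.7°
Leg 5: φ1=0.4474239, φ2=-1.2377788, Δφ=-1.6852027, Δλ=-4.8649377 rad; a=sin²(Δφ/2)+cosφ1·cosφ2·sin²(Δλ/2)=0.6820451663; c=2·atan2(√a, √(1-a))=1.943452238; dist=6371·c=12381.734 ≈ 12381.7 km; running total=49893.4 km
Leg 5 bearing: y=sinΔλ·cosφ2=0.32310003, x=cosφ1·sinφ2-sinφ1·cosφ2·cosΔλ=-0.87352424; θ=atan2(y, x)=159.7015° ≈ 159.7°

Leg 1: dist=16444.8 km, bearing=336.9°
Leg 2: dist=4868.7 km, bearing=104.6°
Leg 3: dist=11104.8 km, bearing=41.5°
Leg 4: dist=5093.4 km, bearing=264.7°
Leg 5: dist=12381.7 km, bearing=159.7°
Total: 49893.4 km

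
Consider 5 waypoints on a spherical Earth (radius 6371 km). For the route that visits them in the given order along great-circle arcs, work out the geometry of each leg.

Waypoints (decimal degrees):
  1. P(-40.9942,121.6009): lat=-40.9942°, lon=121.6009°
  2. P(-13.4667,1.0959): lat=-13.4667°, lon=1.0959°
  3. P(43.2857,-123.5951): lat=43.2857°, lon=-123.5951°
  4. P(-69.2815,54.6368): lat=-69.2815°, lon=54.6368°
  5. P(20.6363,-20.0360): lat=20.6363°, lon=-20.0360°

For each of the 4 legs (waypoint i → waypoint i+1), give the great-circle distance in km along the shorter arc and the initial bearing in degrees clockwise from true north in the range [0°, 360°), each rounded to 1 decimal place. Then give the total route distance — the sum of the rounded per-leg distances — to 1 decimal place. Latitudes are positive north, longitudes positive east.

Leg 1: φ1=-0.7154838, φ2=-0.2350383, Δφ=0.4804455, Δλ=-2.1032090 rad; a=sin²(Δφ/2)+cosφ1·cosφ2·sin²(Δλ/2)=0.6099175228; c=2·atan2(√a, √(1-a))=1.792441703; dist=6371·c=11419.646 ≈ 11419.6 km; running total=11419.6 km
Leg 1 bearing: y=sinΔλ·cosφ2=-0.83789596, x=cosφ1·sinφ2-sinφ1·cosφ2·cosΔλ=-0.49960275; θ=atan2(y, x)=-120.8059° <0 so +360° → 239.1941° ≈ 239.2°
Leg 2: φ1=-0.2350383, φ2=0.7554780, Δφ=0.9905162, Δλ=-2.1762685 rad; a=sin²(Δφ/2)+cosφ1·cosφ2·sin²(Δλ/2)=0.7812947428; c=2·atan2(√a, √(1-a))=2.168310979; dist=6371·c=13814.309 ≈ 13814.3 km; running total=25233.9 km
Leg 2 bearing: y=sinΔλ·cosφ2=-0.59853983, x=cosφ1·sinφ2-sinφ1·cosφ2·cosΔλ=0.57030092; θ=atan2(y, x)=-46.3840° <0 so +360° → 313.6160° ≈ 313.6°
Leg 3: φ1=0.7554780, φ2=-1.2091903, Δφ=-1.9646683, Δλ=3.1107335 rad; a=sin²(Δφ/2)+cosφ1·cosφ2·sin²(Δλ/2)=0.9493517833; c=2·atan2(√a, √(1-a))=2.687600692; dist=6371·c=17122.704 ≈ 17122.7 km; running total=42356.6 km
Leg 3 bearing: y=sinΔλ·cosφ2=0.01091553, x=cosφ1·sinφ2-sinφ1·cosφ2·cosΔλ=-0.43842075; θ=atan2(y, x)=178.5738° ≈ 178.6°
Leg 4: φ1=-1.2091903, φ2=0.3601714, Δφ=1.5693617, Δλ=-1.3032862 rad; a=sin²(Δφ/2)+cosφ1·cosφ2·sin²(Δλ/2)=0.6210643292; c=2·atan2(√a, √(1-a))=1.815355520; dist=6371·c=11565.630 ≈ 11565.6 km; running total=53922.2 km
Leg 4 bearing: y=sinΔλ·cosφ2=-0.90255065, x=cosφ1·sinφ2-sinφ1·cosφ2·cosΔλ=0.35605624; θ=atan2(y, x)=-68.4708° <0 so +360° → 291.5292° ≈ 291.5°

Leg 1: dist=11419.6 km, bearing=239.2°
Leg 2: dist=13814.3 km, bearing=313.6°
Leg 3: dist=17122.7 km, bearing=178.6°
Leg 4: dist=11565.6 km, bearing=291.5°
Total: 53922.2 km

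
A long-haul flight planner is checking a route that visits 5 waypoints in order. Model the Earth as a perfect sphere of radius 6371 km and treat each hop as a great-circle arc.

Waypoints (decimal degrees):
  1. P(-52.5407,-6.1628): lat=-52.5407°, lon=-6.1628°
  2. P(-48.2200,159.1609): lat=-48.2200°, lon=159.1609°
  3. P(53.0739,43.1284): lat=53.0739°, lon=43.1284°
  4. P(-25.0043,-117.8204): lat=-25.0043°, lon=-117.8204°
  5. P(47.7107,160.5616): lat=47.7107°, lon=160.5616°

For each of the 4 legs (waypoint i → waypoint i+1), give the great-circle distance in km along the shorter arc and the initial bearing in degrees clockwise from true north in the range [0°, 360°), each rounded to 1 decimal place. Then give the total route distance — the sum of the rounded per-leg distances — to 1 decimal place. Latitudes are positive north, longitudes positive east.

Leg 1: φ1=-0.9170082, φ2=-0.8415978, Δφ=0.0754104, Δλ=2.8854429 rad; a=sin²(Δφ/2)+cosφ1·cosφ2·sin²(Δλ/2)=0.4000355314; c=2·atan2(√a, √(1-a))=1.369510934; dist=6371·c=8725.154 ≈ 8725.2 km; running total=8725.2 km
Leg 1 bearing: y=sinΔλ·cosφ2=0.16880527, x=cosφ1·sinφ2-sinφ1·cosφ2·cosΔλ=-0.96515968; θ=atan2(y, x)=170.0794° ≈ 170.1°
Leg 2: φ1=-0.8415978, φ2=0.9263143, Δφ=1.7679121, Δλ=-2.0251492 rad; a=sin²(Δφ/2)+cosφ1·cosφ2·sin²(Δλ/2)=0.8859027960; c=2·atan2(√a, √(1-a))=2.452472218; dist=6371·c=15624.701 ≈ 15624.7 km; running total=24349.9 km
Leg 2 bearing: y=sinΔλ·cosφ2=-0.53983200, x=cosφ1·sinφ2-sinφ1·cosφ2·cosΔλ=0.33600228; θ=atan2(y, x)=-58.1010° <0 so +360° → 301.8990° ≈ 301.9°
Leg 3: φ1=0.9263143, φ2=-0.4364074, Δφ=-1.3627217, Δλ=-2.8090865 rad; a=sin²(Δφ/2)+cosφ1·cosφ2·sin²(Δλ/2)=0.9262770911; c=2·atan2(√a, √(1-a))=2.591649402; dist=6371·c=16511.398 ≈ 16511.4 km; running total=40861.3 km
Leg 3 bearing: y=sinΔλ·cosφ2=-0.29582024, x=cosφ1·sinφ2-sinφ1·cosφ2·cosΔλ=0.43086164; θ=atan2(y, x)=-34.4726° <0 so +360° → 325.5274° ≈ 325.5°
Leg 4: φ1=-0.4364074, φ2=0.8327088, Δφ=1.2691162, Δλ=4.8586825 rad; a=sin²(Δφ/2)+cosφ1·cosφ2·sin²(Δλ/2)=0.6118958391; c=2·atan2(√a, √(1-a))=1.796499420; dist=6371·c=11445.498 ≈ 11445.5 km; running total=52306.8 km
Leg 4 bearing: y=sinΔλ·cosφ2=-0.66568685, x=cosφ1·sinφ2-sinφ1·cosφ2·cosΔλ=0.71188363; θ=atan2(y, x)=-43.0793° <0 so +360° → 316.9207° ≈ 316.9°

Leg 1: dist=8725.2 km, bearing=170.1°
Leg 2: dist=15624.7 km, bearing=301.9°
Leg 3: dist=16511.4 km, bearing=325.5°
Leg 4: dist=11445.5 km, bearing=316.9°
Total: 52306.8 km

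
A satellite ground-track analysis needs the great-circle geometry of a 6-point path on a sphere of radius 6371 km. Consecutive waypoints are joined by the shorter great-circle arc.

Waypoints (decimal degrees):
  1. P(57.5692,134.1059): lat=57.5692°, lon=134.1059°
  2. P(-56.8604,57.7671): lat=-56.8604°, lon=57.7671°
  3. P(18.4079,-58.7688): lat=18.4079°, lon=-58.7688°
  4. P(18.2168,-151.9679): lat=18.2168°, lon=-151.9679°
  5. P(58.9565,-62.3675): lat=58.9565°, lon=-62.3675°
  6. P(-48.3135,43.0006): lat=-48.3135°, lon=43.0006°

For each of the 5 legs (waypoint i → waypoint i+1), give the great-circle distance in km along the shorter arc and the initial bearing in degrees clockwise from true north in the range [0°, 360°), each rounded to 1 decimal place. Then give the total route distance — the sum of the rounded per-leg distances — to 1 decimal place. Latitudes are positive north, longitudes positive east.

Leg 1: φ1=1.0047721, φ2=-0.9924012, Δφ=-1.9971733, Δλ=-1.3323634 rad; a=sin²(Δφ/2)+cosφ1·cosφ2·sin²(Δλ/2)=0.8187536028; c=2·atan2(√a, √(1-a))=2.262054716; dist=6371·c=14411.551 ≈ 14411.6 km; running total=14411.6 km
Leg 1 bearing: y=sinΔλ·cosφ2=-0.53121483, x=cosφ1·sinφ2-sinφ1·cosφ2·cosΔλ=-0.55802811; θ=atan2(y, x)=-136.4101° <0 so +360° → 223.5899° ≈ 223.6°
Leg 2: φ1=-0.9924012, φ2=0.3212785, Δφ=1.3136797, Δλ=-2.0339352 rad; a=sin²(Δφ/2)+cosφ1·cosφ2·sin²(Δλ/2)=0.7480764381; c=2·atan2(√a, √(1-a))=2.089958494; dist=6371·c=13315.126 ≈ 13315.1 km; running total=27726.7 km
Leg 2 bearing: y=sinΔλ·cosφ2=-0.84887735, x=cosφ1·sinφ2-sinφ1·cosφ2·cosΔλ=-0.18231720; θ=atan2(y, x)=-102.1215° <0 so +360° → 257.8785° ≈ 257.9°
Leg 3: φ1=0.3212785, φ2=0.3179431, Δφ=-0.0033353, Δλ=-1.6266312 rad; a=sin²(Δφ/2)+cosφ1·cosφ2·sin²(Δλ/2)=0.4757897461; c=2·atan2(√a, √(1-a))=1.522356878; dist=6371·c=9698.936 ≈ 9698.9 km; running total=37425.6 km
Leg 3 bearing: y=sinΔλ·cosφ2=-0.94840017, x=cosφ1·sinφ2-sinφ1·cosφ2·cosΔλ=0.31335693; θ=atan2(y, x)=-71.7161° <0 so +360° → 288.2839° ≈ 288.3°
Leg 4: φ1=0.3179431, φ2=1.0289850, Δφ=0.7110419, Δλ=1.5638220 rad; a=sin²(Δφ/2)+cosφ1·cosφ2·sin²(Δλ/2)=0.3643719949; c=2·atan2(√a, √(1-a))=1.296098599; dist=6371·c=8257.444 ≈ 8257.4 km; running total=45683.0 km
Leg 4 bearing: y=sinΔλ·cosφ2=0.51567616, x=cosφ1·sinφ2-sinφ1·cosφ2·cosΔλ=0.81271045; θ=atan2(y, x)=32.3957° ≈ 32.4°
Leg 5: φ1=1.0289850, φ2=-0.8432296, Δφ=-1.8722147, Δλ=1.8390203 rad; a=sin²(Δφ/2)+cosφ1·cosφ2·sin²(Δλ/2)=0.8653636346; c=2·atan2(√a, √(1-a))=2.390183002; dist=6371·c=15227.856 ≈ 15227.9 km; running total=60910.9 km
Leg 5 bearing: y=sinΔλ·cosφ2=0.64127413, x=cosφ1·sinφ2-sinφ1·cosφ2·cosΔλ=-0.23410498; θ=atan2(y, x)=110.0552° ≈ 110.1°

Leg 1: dist=14411.6 km, bearing=223.6°
Leg 2: dist=13315.1 km, bearing=257.9°
Leg 3: dist=9698.9 km, bearing=288.3°
Leg 4: dist=8257.4 km, bearing=32.4°
Leg 5: dist=15227.9 km, bearing=110.1°
Total: 60910.9 km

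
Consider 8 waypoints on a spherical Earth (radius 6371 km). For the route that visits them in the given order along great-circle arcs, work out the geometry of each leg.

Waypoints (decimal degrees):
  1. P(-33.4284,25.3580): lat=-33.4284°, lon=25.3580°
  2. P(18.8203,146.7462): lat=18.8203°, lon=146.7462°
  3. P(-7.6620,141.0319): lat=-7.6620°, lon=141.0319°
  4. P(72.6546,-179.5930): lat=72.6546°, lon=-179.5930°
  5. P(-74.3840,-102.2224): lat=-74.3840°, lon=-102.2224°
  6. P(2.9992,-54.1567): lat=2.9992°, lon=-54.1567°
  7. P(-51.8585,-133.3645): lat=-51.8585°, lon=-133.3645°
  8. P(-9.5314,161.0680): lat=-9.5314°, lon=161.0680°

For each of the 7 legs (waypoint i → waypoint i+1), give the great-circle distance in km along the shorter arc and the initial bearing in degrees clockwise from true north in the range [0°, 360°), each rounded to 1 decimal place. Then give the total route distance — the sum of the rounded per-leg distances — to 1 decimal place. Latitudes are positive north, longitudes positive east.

Leg 1: dist=14021.3 km, bearing=90.2°
Leg 2: dist=3010.6 km, bearing=192.5°
Leg 3: dist=9362.1 km, bearing=11.0°
Leg 4: dist=17167.2 km, bearing=142.6°
Leg 5: dist=9181.7 km, bearing=48.5°
Leg 6: dist=9533.5 km, bearing=217.5°
Leg 7: dist=7509.3 km, bearing=283.7°
Total: 69785.7 km

Leg 1: φ1=-0.5834356, φ2=0.3284762, Δφ=0.9119118, Δλ=2.1186238 rad; a=sin²(Δφ/2)+cosφ1·cosφ2·sin²(Δλ/2)=0.7945770582; c=2·atan2(√a, √(1-a))=2.200807909; dist=6371·c=14021.347 ≈ 14021.3 km; running total=14021.3 km
Leg 1 bearing: y=sinΔλ·cosφ2=0.80801727, x=cosφ1·sinφ2-sinφ1·cosφ2·cosΔλ=-0.00234931; θ=atan2(y, x)=90.1666° ≈ 90.2°
Leg 2: φ1=0.3284762, φ2=-0.1337271, Δφ=-0.4622033, Δλ=-0.0997333 rad; a=sin²(Δφ/2)+cosφ1·cosφ2·sin²(Δλ/2)=0.0547947073; c=2·atan2(√a, √(1-a))=0.472549880; dist=6371·c=3010.615 ≈ 3010.6 km; running total=17031.9 km
Leg 2 bearing: y=sinΔλ·cosφ2=-0.09867914, x=cosφ1·sinφ2-sinφ1·cosφ2·cosΔλ=-0.44433255; θ=atan2(y, x)=-167.4787° <0 so +360° → 192.5213° ≈ 192.5°
Leg 3: φ1=-0.1337271, φ2=1.2680620, Δφ=1.4017891, Δλ=-5.5959602 rad; a=sin²(Δφ/2)+cosφ1·cosφ2·sin²(Δλ/2)=0.4494325183; c=2·atan2(√a, √(1-a))=1.469488159; dist=6371·c=9362.109 ≈ 9362.1 km; running total=26394.0 km
Leg 3 bearing: y=sinΔλ·cosφ2=0.18913291, x=cosφ1·sinφ2-sinφ1·cosφ2·cosΔλ=0.97672947; θ=atan2(y, x)=10.9591° ≈ 11.0°
Leg 4: φ1=1.2680620, φ2=-1.2982457, Δφ=-2.5663077, Δλ=1.3503717 rad; a=sin²(Δφ/2)+cosφ1·cosφ2·sin²(Δλ/2)=0.9508719676; c=2·atan2(√a, √(1-a))=2.694583378; dist=6371·c=17167.191 ≈ 17167.2 km; running total=43561.2 km
Leg 4 bearing: y=sinΔλ·cosφ2=0.26267567, x=cosφ1·sinφ2-sinφ1·cosφ2·cosΔλ=-0.34330652; θ=atan2(y, x)=142.5791° ≈ 142.6°
Leg 5: φ1=-1.2982457, φ2=0.0523459, Δφ=1.3505916, Δλ=0.8389047 rad; a=sin²(Δφ/2)+cosφ1·cosφ2·sin²(Δλ/2)=0.4353720687; c=2·atan2(√a, √(1-a))=1.441177816; dist=6371·c=9181.744 ≈ 9181.7 km; running total=52742.9 km
Leg 5 bearing: y=sinΔλ·cosφ2=0.74289265, x=cosφ1·sinφ2-sinφ1·cosφ2·cosΔλ=0.65681308; θ=atan2(y, x)=48.5192° ≈ 48.5°
Leg 6: φ1=0.0523459, φ2=-0.9051016, Δφ=-0.9574475, Δλ=-1.3824369 rad; a=sin²(Δφ/2)+cosφ1·cosφ2·sin²(Δλ/2)=0.4628319273; c=2·atan2(√a, √(1-a))=1.496391549; dist=6371·c=9533.511 ≈ 9533.5 km; running total=62276.4 km
Leg 6 bearing: y=sinΔλ·cosφ2=-0.60668195, x=cosφ1·sinφ2-sinφ1·cosφ2·cosΔλ=-0.79146140; θ=atan2(y, x)=-142.5286° <0 so +360° → 217.4714° ≈ 217.5°
Leg 7: φ1=-0.9051016, φ2=-0.1663543, Δφ=0.7387473, Δλ=5.1388165 rad; a=sin²(Δφ/2)+cosφ1·cosφ2·sin²(Δλ/2)=0.3089194358; c=2·atan2(√a, √(1-a))=1.178662517; dist=6371·c=7509.259 ≈ 7509.3 km; running total=69785.7 km
Leg 7 bearing: y=sinΔλ·cosφ2=-0.89788044, x=cosφ1·sinφ2-sinφ1·cosφ2·cosΔλ=0.21854883; θ=atan2(y, x)=-76.3199° <0 so +360° → 283.6801° ≈ 283.7°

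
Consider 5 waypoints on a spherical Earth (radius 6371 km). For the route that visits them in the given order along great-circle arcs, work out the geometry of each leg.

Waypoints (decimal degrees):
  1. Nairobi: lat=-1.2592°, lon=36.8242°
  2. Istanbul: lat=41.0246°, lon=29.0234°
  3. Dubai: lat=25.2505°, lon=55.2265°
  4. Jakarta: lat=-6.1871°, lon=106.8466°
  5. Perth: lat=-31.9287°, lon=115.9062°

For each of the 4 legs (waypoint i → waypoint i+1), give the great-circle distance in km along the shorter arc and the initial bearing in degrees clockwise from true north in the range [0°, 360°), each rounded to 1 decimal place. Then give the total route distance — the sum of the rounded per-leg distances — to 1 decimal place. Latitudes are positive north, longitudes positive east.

Leg 1: dist=4767.5 km, bearing=351.3°
Leg 2: dist=2985.2 km, bearing=117.8°
Leg 3: dist=6580.8 km, bearing=114.8°
Leg 4: dist=3013.1 km, bearing=162.9°
Total: 17346.6 km

Leg 1: φ1=-0.0219772, φ2=0.7160143, Δφ=0.7379915, Δλ=-0.1361496 rad; a=sin²(Δφ/2)+cosφ1·cosφ2·sin²(Δλ/2)=0.1335792376; c=2·atan2(√a, √(1-a))=0.748307455; dist=6371·c=4767.467 ≈ 4767.5 km; running total=4767.5 km
Leg 1 bearing: y=sinΔλ·cosφ2=-0.10239804, x=cosφ1·sinφ2-sinφ1·cosφ2·cosΔλ=0.67264994; θ=atan2(y, x)=-8.6557° <0 so +360° → 351.3443° ≈ 351.3°
Leg 2: φ1=0.7160143, φ2=0.4407044, Δφ=-0.2753100, Δλ=0.4573304 rad; a=sin²(Δφ/2)+cosφ1·cosφ2·sin²(Δλ/2)=0.0538901947; c=2·atan2(√a, √(1-a))=0.468559799; dist=6371·c=2985.194 ≈ 2985.2 km; running total=7752.7 km
Leg 2 bearing: y=sinΔλ·cosφ2=0.39936450, x=cosφ1·sinφ2-sinφ1·cosφ2·cosΔλ=-0.21083681; θ=atan2(y, x)=117.8310° ≈ 117.8°
Leg 3: φ1=0.4407044, φ2=-0.1079853, Δφ=-0.5486896, Δλ=0.9009407 rad; a=sin²(Δφ/2)+cosφ1·cosφ2·sin²(Δλ/2)=0.2438480507; c=2·atan2(√a, √(1-a))=1.032930995; dist=6371·c=6580.803 ≈ 6580.8 km; running total=14333.5 km
Leg 3 bearing: y=sinΔλ·cosφ2=0.77934523, x=cosφ1·sinφ2-sinφ1·cosφ2·cosΔλ=-0.36078488; θ=atan2(y, x)=114.8410° ≈ 114.8°
Leg 4: φ1=-0.1079853, φ2=-0.5572609, Δφ=-0.4492757, Δλ=0.1581198 rad; a=sin²(Δφ/2)+cosφ1·cosφ2·sin²(Δλ/2)=0.0548819788; c=2·atan2(√a, √(1-a))=0.472933214; dist=6371·c=3013.058 ≈ 3013.1 km; running total=17346.6 km
Leg 4 bearing: y=sinΔλ·cosφ2=0.13363890, x=cosφ1·sinφ2-sinφ1·cosφ2·cosΔλ=-0.43545428; θ=atan2(y, x)=162.9390° ≈ 162.9°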